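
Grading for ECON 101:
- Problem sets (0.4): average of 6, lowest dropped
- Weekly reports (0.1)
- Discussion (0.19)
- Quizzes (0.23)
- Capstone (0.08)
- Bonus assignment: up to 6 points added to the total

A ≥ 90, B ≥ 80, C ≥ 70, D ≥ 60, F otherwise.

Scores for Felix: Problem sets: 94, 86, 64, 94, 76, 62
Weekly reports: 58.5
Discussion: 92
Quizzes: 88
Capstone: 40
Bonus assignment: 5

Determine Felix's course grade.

B

Problem sets: drop 62 → average of remaining 5 = 414/5 = 82.8
Weighted total:
  Problem sets 82.8 × 0.4 = 33.12
  Weekly reports 58.5 × 0.1 = 5.85
  Discussion 92 × 0.19 = 17.48
  Quizzes 88 × 0.23 = 20.24
  Capstone 40 × 0.08 = 3.2
Sum = 79.89
Bonus assignment: 79.89 + 5 = 84.89
84.89 is ≥ 80 and < 90 → B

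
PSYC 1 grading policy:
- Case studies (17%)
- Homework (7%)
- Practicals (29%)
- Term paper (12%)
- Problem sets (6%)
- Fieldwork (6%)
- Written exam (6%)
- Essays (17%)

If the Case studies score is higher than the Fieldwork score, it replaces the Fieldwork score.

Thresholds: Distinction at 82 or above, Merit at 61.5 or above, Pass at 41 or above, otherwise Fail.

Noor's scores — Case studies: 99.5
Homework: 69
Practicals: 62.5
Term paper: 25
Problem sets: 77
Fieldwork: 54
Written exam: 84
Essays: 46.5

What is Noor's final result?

Merit

Case studies (99.5) > Fieldwork (54), so Fieldwork counts as 99.5.
Weighted total:
  Case studies 99.5 × 0.17 = 16.915
  Homework 69 × 0.07 = 4.83
  Practicals 62.5 × 0.29 = 18.125
  Term paper 25 × 0.12 = 3
  Problem sets 77 × 0.06 = 4.62
  Fieldwork 99.5 × 0.06 = 5.97
  Written exam 84 × 0.06 = 5.04
  Essays 46.5 × 0.17 = 7.905
Sum = 66.405
66.405 is ≥ 61.5 and < 82 → Merit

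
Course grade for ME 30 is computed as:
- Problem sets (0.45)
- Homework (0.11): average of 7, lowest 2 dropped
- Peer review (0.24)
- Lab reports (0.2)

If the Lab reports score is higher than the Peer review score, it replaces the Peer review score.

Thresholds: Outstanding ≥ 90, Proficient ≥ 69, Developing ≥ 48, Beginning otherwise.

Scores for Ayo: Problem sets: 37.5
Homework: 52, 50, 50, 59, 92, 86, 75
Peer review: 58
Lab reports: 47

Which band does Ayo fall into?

Developing

Homework: drop 50, 50 → average of remaining 5 = 364/5 = 72.8
Lab reports (47) ≤ Peer review (58), so Peer review stays at 58.
Weighted total:
  Problem sets 37.5 × 0.45 = 16.875
  Homework 72.8 × 0.11 = 8.008
  Peer review 58 × 0.24 = 13.92
  Lab reports 47 × 0.2 = 9.4
Sum = 48.203
48.203 is ≥ 48 and < 69 → Developing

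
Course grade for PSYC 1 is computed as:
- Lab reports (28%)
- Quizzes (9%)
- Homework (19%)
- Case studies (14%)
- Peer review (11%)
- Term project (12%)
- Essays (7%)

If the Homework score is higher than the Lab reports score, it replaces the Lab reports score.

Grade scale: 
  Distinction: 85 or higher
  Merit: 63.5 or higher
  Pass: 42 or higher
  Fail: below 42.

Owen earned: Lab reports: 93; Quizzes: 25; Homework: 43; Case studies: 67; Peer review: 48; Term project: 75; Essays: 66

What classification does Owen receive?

Homework (43) ≤ Lab reports (93), so Lab reports stays at 93.
Weighted total:
  Lab reports 93 × 0.28 = 26.04
  Quizzes 25 × 0.09 = 2.25
  Homework 43 × 0.19 = 8.17
  Case studies 67 × 0.14 = 9.38
  Peer review 48 × 0.11 = 5.28
  Term project 75 × 0.12 = 9
  Essays 66 × 0.07 = 4.62
Sum = 64.74
64.74 is ≥ 63.5 and < 85 → Merit

Merit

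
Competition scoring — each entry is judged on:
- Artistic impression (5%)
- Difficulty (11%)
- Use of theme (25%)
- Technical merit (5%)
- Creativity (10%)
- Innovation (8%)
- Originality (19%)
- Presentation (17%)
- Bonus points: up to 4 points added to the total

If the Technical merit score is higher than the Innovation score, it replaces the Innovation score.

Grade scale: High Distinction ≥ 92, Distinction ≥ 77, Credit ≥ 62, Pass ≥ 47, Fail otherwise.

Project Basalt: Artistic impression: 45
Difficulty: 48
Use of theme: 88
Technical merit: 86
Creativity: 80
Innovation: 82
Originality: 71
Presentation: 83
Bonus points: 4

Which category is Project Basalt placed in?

Distinction

Technical merit (86) > Innovation (82), so Innovation counts as 86.
Weighted total:
  Artistic impression 45 × 0.05 = 2.25
  Difficulty 48 × 0.11 = 5.28
  Use of theme 88 × 0.25 = 22
  Technical merit 86 × 0.05 = 4.3
  Creativity 80 × 0.1 = 8
  Innovation 86 × 0.08 = 6.88
  Originality 71 × 0.19 = 13.49
  Presentation 83 × 0.17 = 14.11
Sum = 76.31
Bonus points: 76.31 + 4 = 80.31
80.31 is ≥ 77 and < 92 → Distinction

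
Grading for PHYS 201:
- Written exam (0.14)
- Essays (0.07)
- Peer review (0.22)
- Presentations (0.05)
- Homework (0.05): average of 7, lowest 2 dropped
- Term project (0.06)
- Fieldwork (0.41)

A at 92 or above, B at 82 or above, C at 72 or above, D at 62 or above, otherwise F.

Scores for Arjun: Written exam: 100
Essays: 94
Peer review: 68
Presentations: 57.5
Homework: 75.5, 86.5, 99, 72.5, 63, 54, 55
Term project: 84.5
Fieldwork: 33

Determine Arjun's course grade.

Homework: drop 54, 55 → average of remaining 5 = 396.5/5 = 79.3
Weighted total:
  Written exam 100 × 0.14 = 14
  Essays 94 × 0.07 = 6.58
  Peer review 68 × 0.22 = 14.96
  Presentations 57.5 × 0.05 = 2.875
  Homework 79.3 × 0.05 = 3.965
  Term project 84.5 × 0.06 = 5.07
  Fieldwork 33 × 0.41 = 13.53
Sum = 60.98
60.98 < 62 → F

F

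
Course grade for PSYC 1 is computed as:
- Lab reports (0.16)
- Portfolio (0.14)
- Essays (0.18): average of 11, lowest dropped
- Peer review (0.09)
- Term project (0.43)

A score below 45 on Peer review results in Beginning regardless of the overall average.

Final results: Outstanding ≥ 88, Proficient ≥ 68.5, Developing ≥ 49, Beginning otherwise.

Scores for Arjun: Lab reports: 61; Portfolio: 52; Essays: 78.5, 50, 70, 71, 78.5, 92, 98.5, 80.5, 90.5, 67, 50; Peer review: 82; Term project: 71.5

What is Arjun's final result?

Proficient

Essays: drop 50 → average of remaining 10 = 776.5/10 = 77.65
Peer review score 82 ≥ 45: minimum met.
Weighted total:
  Lab reports 61 × 0.16 = 9.76
  Portfolio 52 × 0.14 = 7.28
  Essays 77.65 × 0.18 = 13.977
  Peer review 82 × 0.09 = 7.38
  Term project 71.5 × 0.43 = 30.745
Sum = 69.142
69.142 is ≥ 68.5 and < 88 → Proficient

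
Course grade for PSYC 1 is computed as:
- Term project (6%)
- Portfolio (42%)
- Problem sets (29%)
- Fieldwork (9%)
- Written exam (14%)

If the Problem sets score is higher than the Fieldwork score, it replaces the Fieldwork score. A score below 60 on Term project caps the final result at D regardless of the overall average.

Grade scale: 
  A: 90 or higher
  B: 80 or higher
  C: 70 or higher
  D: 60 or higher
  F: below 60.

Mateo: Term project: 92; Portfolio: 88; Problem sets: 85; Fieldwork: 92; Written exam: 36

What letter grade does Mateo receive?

Problem sets (85) ≤ Fieldwork (92), so Fieldwork stays at 92.
Term project score 92 ≥ 60: minimum met.
Weighted total:
  Term project 92 × 0.06 = 5.52
  Portfolio 88 × 0.42 = 36.96
  Problem sets 85 × 0.29 = 24.65
  Fieldwork 92 × 0.09 = 8.28
  Written exam 36 × 0.14 = 5.04
Sum = 80.45
80.45 is ≥ 80 and < 90 → B

B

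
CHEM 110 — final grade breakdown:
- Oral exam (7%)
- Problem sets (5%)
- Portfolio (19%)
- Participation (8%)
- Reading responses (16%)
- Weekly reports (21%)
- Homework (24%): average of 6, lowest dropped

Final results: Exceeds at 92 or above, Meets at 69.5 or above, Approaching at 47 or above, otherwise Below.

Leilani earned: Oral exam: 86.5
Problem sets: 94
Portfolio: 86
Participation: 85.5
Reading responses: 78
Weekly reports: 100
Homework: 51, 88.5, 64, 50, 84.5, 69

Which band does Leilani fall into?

Meets

Homework: drop 50 → average of remaining 5 = 357/5 = 71.4
Weighted total:
  Oral exam 86.5 × 0.07 = 6.055
  Problem sets 94 × 0.05 = 4.7
  Portfolio 86 × 0.19 = 16.34
  Participation 85.5 × 0.08 = 6.84
  Reading responses 78 × 0.16 = 12.48
  Weekly reports 100 × 0.21 = 21
  Homework 71.4 × 0.24 = 17.136
Sum = 84.551
84.551 is ≥ 69.5 and < 92 → Meets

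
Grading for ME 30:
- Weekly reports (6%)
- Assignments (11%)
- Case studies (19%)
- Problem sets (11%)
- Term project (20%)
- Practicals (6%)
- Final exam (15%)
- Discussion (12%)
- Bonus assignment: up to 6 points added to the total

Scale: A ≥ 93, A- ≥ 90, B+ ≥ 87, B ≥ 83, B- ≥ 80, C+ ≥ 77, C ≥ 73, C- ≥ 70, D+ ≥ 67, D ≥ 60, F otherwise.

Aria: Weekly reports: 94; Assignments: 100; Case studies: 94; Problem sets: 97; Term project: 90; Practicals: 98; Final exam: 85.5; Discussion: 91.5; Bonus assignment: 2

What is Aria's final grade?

Weighted total:
  Weekly reports 94 × 0.06 = 5.64
  Assignments 100 × 0.11 = 11
  Case studies 94 × 0.19 = 17.86
  Problem sets 97 × 0.11 = 10.67
  Term project 90 × 0.2 = 18
  Practicals 98 × 0.06 = 5.88
  Final exam 85.5 × 0.15 = 12.825
  Discussion 91.5 × 0.12 = 10.98
Sum = 92.855
Bonus assignment: 92.855 + 2 = 94.855
94.855 ≥ 93 → A

A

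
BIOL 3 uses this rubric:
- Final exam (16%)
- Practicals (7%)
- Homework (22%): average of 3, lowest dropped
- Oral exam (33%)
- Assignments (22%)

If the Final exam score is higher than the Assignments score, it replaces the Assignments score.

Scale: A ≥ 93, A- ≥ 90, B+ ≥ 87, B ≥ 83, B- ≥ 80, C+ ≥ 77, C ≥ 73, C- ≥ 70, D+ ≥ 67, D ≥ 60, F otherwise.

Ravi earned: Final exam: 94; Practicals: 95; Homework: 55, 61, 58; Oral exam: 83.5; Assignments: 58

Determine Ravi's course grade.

B

Homework: drop 55 → average of remaining 2 = 119/2 = 59.5
Final exam (94) > Assignments (58), so Assignments counts as 94.
Weighted total:
  Final exam 94 × 0.16 = 15.04
  Practicals 95 × 0.07 = 6.65
  Homework 59.5 × 0.22 = 13.09
  Oral exam 83.5 × 0.33 = 27.555
  Assignments 94 × 0.22 = 20.68
Sum = 83.015
83.015 is ≥ 83 and < 87 → B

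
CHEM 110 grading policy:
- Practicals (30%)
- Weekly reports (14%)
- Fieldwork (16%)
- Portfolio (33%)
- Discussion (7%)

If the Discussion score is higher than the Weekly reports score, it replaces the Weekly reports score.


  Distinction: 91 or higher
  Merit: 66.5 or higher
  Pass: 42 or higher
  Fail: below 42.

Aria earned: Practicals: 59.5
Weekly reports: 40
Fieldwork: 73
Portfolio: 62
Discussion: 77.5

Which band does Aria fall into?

Pass

Discussion (77.5) > Weekly reports (40), so Weekly reports counts as 77.5.
Weighted total:
  Practicals 59.5 × 0.3 = 17.85
  Weekly reports 77.5 × 0.14 = 10.85
  Fieldwork 73 × 0.16 = 11.68
  Portfolio 62 × 0.33 = 20.46
  Discussion 77.5 × 0.07 = 5.425
Sum = 66.265
66.265 is ≥ 42 and < 66.5 → Pass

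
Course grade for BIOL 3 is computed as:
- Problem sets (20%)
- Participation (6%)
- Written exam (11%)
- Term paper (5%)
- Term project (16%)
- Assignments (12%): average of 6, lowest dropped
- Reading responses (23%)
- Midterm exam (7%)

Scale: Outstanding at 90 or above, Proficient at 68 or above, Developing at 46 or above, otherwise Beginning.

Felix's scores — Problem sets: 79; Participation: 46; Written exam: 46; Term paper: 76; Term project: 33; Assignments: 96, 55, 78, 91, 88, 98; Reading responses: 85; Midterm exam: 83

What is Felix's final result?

Assignments: drop 55 → average of remaining 5 = 451/5 = 90.2
Weighted total:
  Problem sets 79 × 0.2 = 15.8
  Participation 46 × 0.06 = 2.76
  Written exam 46 × 0.11 = 5.06
  Term paper 76 × 0.05 = 3.8
  Term project 33 × 0.16 = 5.28
  Assignments 90.2 × 0.12 = 10.824
  Reading responses 85 × 0.23 = 19.55
  Midterm exam 83 × 0.07 = 5.81
Sum = 68.884
68.884 is ≥ 68 and < 90 → Proficient

Proficient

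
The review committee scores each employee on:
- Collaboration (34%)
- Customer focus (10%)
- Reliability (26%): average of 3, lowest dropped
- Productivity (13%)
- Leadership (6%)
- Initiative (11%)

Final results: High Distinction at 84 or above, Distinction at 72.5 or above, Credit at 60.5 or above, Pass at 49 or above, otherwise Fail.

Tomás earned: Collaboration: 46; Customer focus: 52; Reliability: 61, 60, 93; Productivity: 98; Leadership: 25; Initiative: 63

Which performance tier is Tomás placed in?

Reliability: drop 60 → average of remaining 2 = 154/2 = 77
Weighted total:
  Collaboration 46 × 0.34 = 15.64
  Customer focus 52 × 0.1 = 5.2
  Reliability 77 × 0.26 = 20.02
  Productivity 98 × 0.13 = 12.74
  Leadership 25 × 0.06 = 1.5
  Initiative 63 × 0.11 = 6.93
Sum = 62.03
62.03 is ≥ 60.5 and < 72.5 → Credit

Credit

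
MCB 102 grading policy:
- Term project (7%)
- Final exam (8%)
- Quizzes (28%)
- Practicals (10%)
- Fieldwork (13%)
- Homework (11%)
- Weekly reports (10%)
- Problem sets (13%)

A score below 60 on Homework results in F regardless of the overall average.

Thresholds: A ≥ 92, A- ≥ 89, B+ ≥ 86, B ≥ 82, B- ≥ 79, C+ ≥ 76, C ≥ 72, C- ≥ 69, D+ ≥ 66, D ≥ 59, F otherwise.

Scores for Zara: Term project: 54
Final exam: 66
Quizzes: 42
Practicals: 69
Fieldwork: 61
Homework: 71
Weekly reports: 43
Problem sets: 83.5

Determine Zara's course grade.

F

Homework score 71 ≥ 60: minimum met.
Weighted total:
  Term project 54 × 0.07 = 3.78
  Final exam 66 × 0.08 = 5.28
  Quizzes 42 × 0.28 = 11.76
  Practicals 69 × 0.1 = 6.9
  Fieldwork 61 × 0.13 = 7.93
  Homework 71 × 0.11 = 7.81
  Weekly reports 43 × 0.1 = 4.3
  Problem sets 83.5 × 0.13 = 10.855
Sum = 58.615
58.615 < 59 → F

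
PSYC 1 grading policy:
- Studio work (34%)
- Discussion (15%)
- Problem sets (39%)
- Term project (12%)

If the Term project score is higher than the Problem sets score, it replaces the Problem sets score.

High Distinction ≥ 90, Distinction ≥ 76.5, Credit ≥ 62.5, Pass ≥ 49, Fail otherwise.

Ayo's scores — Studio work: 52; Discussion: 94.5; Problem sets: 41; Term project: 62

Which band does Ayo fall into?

Credit

Term project (62) > Problem sets (41), so Problem sets counts as 62.
Weighted total:
  Studio work 52 × 0.34 = 17.68
  Discussion 94.5 × 0.15 = 14.175
  Problem sets 62 × 0.39 = 24.18
  Term project 62 × 0.12 = 7.44
Sum = 63.475
63.475 is ≥ 62.5 and < 76.5 → Credit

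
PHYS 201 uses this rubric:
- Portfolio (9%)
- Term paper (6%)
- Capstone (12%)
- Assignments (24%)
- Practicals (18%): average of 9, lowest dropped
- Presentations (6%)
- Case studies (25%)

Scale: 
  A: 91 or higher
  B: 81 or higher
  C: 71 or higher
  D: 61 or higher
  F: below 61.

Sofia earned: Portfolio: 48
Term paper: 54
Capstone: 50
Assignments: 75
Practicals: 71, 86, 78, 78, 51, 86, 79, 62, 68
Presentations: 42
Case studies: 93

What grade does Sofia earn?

Practicals: drop 51 → average of remaining 8 = 608/8 = 76
Weighted total:
  Portfolio 48 × 0.09 = 4.32
  Term paper 54 × 0.06 = 3.24
  Capstone 50 × 0.12 = 6
  Assignments 75 × 0.24 = 18
  Practicals 76 × 0.18 = 13.68
  Presentations 42 × 0.06 = 2.52
  Case studies 93 × 0.25 = 23.25
Sum = 71.01
71.01 is ≥ 71 and < 81 → C

C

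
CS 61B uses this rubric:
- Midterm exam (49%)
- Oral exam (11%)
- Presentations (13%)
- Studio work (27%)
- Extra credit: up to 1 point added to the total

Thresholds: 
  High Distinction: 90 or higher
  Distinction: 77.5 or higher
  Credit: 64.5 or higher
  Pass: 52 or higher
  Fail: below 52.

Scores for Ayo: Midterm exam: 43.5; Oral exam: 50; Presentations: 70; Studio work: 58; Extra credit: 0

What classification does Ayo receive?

Fail

Weighted total:
  Midterm exam 43.5 × 0.49 = 21.315
  Oral exam 50 × 0.11 = 5.5
  Presentations 70 × 0.13 = 9.1
  Studio work 58 × 0.27 = 15.66
Sum = 51.575
Extra credit: 51.575 + 0 = 51.575
51.575 < 52 → Fail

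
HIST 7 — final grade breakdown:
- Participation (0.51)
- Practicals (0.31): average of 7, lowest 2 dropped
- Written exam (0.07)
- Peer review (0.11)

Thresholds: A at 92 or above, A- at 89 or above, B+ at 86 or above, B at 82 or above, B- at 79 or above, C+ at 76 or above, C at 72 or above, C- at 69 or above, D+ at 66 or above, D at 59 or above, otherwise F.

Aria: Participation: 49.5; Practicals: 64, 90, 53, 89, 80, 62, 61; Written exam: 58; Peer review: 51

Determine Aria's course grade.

F

Practicals: drop 53, 61 → average of remaining 5 = 385/5 = 77
Weighted total:
  Participation 49.5 × 0.51 = 25.245
  Practicals 77 × 0.31 = 23.87
  Written exam 58 × 0.07 = 4.06
  Peer review 51 × 0.11 = 5.61
Sum = 58.785
58.785 < 59 → F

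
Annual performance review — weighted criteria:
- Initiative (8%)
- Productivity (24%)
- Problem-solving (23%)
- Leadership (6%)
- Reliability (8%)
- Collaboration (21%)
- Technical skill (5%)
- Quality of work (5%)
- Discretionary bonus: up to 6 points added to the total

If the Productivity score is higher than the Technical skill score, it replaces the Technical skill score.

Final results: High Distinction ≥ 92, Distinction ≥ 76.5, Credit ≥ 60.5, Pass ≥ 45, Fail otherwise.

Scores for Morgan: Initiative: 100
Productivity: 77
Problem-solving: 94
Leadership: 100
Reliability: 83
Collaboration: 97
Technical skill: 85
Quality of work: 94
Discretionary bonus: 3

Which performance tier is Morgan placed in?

High Distinction

Productivity (77) ≤ Technical skill (85), so Technical skill stays at 85.
Weighted total:
  Initiative 100 × 0.08 = 8
  Productivity 77 × 0.24 = 18.48
  Problem-solving 94 × 0.23 = 21.62
  Leadership 100 × 0.06 = 6
  Reliability 83 × 0.08 = 6.64
  Collaboration 97 × 0.21 = 20.37
  Technical skill 85 × 0.05 = 4.25
  Quality of work 94 × 0.05 = 4.7
Sum = 90.06
Discretionary bonus: 90.06 + 3 = 93.06
93.06 ≥ 92 → High Distinction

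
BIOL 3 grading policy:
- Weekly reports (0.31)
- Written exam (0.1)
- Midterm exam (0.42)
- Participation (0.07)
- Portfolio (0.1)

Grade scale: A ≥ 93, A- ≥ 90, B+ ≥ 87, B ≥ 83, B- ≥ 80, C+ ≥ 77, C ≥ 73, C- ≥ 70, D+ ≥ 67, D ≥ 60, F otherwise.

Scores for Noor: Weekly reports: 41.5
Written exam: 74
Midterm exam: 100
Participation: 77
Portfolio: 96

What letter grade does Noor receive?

C+

Weighted total:
  Weekly reports 41.5 × 0.31 = 12.865
  Written exam 74 × 0.1 = 7.4
  Midterm exam 100 × 0.42 = 42
  Participation 77 × 0.07 = 5.39
  Portfolio 96 × 0.1 = 9.6
Sum = 77.255
77.255 is ≥ 77 and < 80 → C+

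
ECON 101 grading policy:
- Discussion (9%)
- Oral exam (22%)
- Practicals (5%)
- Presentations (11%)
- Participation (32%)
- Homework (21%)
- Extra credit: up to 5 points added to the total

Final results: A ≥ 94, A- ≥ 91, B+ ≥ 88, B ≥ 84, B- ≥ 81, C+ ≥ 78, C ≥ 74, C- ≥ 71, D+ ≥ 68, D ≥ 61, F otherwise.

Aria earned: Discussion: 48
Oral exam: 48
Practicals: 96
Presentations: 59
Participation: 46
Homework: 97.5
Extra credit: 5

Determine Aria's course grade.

D

Weighted total:
  Discussion 48 × 0.09 = 4.32
  Oral exam 48 × 0.22 = 10.56
  Practicals 96 × 0.05 = 4.8
  Presentations 59 × 0.11 = 6.49
  Participation 46 × 0.32 = 14.72
  Homework 97.5 × 0.21 = 20.475
Sum = 61.365
Extra credit: 61.365 + 5 = 66.365
66.365 is ≥ 61 and < 68 → D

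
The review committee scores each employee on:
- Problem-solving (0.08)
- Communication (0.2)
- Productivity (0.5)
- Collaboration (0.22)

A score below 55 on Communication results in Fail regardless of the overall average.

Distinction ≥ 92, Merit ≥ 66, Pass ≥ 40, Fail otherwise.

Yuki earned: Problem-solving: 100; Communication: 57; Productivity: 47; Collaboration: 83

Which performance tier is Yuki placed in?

Pass

Communication score 57 ≥ 55: minimum met.
Weighted total:
  Problem-solving 100 × 0.08 = 8
  Communication 57 × 0.2 = 11.4
  Productivity 47 × 0.5 = 23.5
  Collaboration 83 × 0.22 = 18.26
Sum = 61.16
61.16 is ≥ 40 and < 66 → Pass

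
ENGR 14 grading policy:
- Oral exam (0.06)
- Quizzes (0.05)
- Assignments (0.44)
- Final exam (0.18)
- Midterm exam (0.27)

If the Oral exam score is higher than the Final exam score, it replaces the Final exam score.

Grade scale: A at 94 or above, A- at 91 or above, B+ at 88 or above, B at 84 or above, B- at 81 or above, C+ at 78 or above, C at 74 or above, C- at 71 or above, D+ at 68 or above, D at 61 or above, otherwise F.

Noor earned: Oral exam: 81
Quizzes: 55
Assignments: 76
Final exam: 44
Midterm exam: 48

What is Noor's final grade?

Oral exam (81) > Final exam (44), so Final exam counts as 81.
Weighted total:
  Oral exam 81 × 0.06 = 4.86
  Quizzes 55 × 0.05 = 2.75
  Assignments 76 × 0.44 = 33.44
  Final exam 81 × 0.18 = 14.58
  Midterm exam 48 × 0.27 = 12.96
Sum = 68.59
68.59 is ≥ 68 and < 71 → D+

D+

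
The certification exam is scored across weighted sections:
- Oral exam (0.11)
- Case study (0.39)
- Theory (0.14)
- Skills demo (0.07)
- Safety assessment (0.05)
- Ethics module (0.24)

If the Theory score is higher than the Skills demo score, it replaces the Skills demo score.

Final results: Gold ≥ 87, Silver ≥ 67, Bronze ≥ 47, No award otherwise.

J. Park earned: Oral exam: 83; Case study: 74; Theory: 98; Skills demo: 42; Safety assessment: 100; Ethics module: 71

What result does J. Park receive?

Silver

Theory (98) > Skills demo (42), so Skills demo counts as 98.
Weighted total:
  Oral exam 83 × 0.11 = 9.13
  Case study 74 × 0.39 = 28.86
  Theory 98 × 0.14 = 13.72
  Skills demo 98 × 0.07 = 6.86
  Safety assessment 100 × 0.05 = 5
  Ethics module 71 × 0.24 = 17.04
Sum = 80.61
80.61 is ≥ 67 and < 87 → Silver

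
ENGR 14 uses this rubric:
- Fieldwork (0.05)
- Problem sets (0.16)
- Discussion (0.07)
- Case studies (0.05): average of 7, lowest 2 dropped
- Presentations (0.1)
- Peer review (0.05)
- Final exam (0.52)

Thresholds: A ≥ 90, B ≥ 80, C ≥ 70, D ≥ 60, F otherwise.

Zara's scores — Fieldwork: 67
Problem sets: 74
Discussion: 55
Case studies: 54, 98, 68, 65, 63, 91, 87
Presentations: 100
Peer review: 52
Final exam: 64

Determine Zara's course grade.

D

Case studies: drop 54, 63 → average of remaining 5 = 409/5 = 81.8
Weighted total:
  Fieldwork 67 × 0.05 = 3.35
  Problem sets 74 × 0.16 = 11.84
  Discussion 55 × 0.07 = 3.85
  Case studies 81.8 × 0.05 = 4.09
  Presentations 100 × 0.1 = 10
  Peer review 52 × 0.05 = 2.6
  Final exam 64 × 0.52 = 33.28
Sum = 69.01
69.01 is ≥ 60 and < 70 → D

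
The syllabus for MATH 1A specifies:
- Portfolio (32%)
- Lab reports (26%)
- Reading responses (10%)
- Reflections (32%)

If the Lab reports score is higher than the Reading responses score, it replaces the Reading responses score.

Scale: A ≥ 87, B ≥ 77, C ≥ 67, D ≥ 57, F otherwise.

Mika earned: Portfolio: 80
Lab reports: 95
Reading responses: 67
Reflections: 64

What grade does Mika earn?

B

Lab reports (95) > Reading responses (67), so Reading responses counts as 95.
Weighted total:
  Portfolio 80 × 0.32 = 25.6
  Lab reports 95 × 0.26 = 24.7
  Reading responses 95 × 0.1 = 9.5
  Reflections 64 × 0.32 = 20.48
Sum = 80.28
80.28 is ≥ 77 and < 87 → B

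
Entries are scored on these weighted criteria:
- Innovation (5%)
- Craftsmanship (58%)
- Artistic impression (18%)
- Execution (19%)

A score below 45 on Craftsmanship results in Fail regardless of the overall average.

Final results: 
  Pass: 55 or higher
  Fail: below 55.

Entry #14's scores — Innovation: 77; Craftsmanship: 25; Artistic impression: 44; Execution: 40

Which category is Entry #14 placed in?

Craftsmanship score 25 < 45: minimum not met.
Weighted total:
  Innovation 77 × 0.05 = 3.85
  Craftsmanship 25 × 0.58 = 14.5
  Artistic impression 44 × 0.18 = 7.92
  Execution 40 × 0.19 = 7.6
Sum = 33.87
Because the Craftsmanship minimum was not met, the result is Fail.

Fail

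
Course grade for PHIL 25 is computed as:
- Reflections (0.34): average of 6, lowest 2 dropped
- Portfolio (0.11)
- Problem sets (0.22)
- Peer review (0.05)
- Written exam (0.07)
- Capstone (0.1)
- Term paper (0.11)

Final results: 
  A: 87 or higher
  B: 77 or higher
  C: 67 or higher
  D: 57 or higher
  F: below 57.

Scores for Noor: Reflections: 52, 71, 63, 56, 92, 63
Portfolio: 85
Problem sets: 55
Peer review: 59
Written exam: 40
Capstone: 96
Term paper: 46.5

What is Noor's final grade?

D

Reflections: drop 52, 56 → average of remaining 4 = 289/4 = 72.25
Weighted total:
  Reflections 72.25 × 0.34 = 24.565
  Portfolio 85 × 0.11 = 9.35
  Problem sets 55 × 0.22 = 12.1
  Peer review 59 × 0.05 = 2.95
  Written exam 40 × 0.07 = 2.8
  Capstone 96 × 0.1 = 9.6
  Term paper 46.5 × 0.11 = 5.115
Sum = 66.48
66.48 is ≥ 57 and < 67 → D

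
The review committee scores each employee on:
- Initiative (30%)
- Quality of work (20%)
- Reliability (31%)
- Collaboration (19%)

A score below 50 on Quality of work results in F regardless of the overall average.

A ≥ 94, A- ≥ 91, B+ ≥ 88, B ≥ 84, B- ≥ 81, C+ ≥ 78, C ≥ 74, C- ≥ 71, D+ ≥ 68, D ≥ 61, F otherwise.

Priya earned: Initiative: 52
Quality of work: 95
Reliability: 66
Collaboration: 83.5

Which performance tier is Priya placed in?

D+

Quality of work score 95 ≥ 50: minimum met.
Weighted total:
  Initiative 52 × 0.3 = 15.6
  Quality of work 95 × 0.2 = 19
  Reliability 66 × 0.31 = 20.46
  Collaboration 83.5 × 0.19 = 15.865
Sum = 70.925
70.925 is ≥ 68 and < 71 → D+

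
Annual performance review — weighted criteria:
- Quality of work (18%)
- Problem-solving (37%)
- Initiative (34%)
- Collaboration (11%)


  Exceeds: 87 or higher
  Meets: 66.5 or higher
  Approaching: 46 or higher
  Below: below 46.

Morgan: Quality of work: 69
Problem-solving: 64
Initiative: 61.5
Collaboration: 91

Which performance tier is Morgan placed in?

Meets

Weighted total:
  Quality of work 69 × 0.18 = 12.42
  Problem-solving 64 × 0.37 = 23.68
  Initiative 61.5 × 0.34 = 20.91
  Collaboration 91 × 0.11 = 10.01
Sum = 67.02
67.02 is ≥ 66.5 and < 87 → Meets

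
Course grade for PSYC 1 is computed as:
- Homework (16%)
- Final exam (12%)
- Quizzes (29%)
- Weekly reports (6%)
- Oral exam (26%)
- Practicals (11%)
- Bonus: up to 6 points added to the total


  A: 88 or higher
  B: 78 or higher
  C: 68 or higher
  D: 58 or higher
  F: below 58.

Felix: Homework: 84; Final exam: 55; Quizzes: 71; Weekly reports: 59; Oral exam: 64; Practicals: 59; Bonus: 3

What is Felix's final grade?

C

Weighted total:
  Homework 84 × 0.16 = 13.44
  Final exam 55 × 0.12 = 6.6
  Quizzes 71 × 0.29 = 20.59
  Weekly reports 59 × 0.06 = 3.54
  Oral exam 64 × 0.26 = 16.64
  Practicals 59 × 0.11 = 6.49
Sum = 67.3
Bonus: 67.3 + 3 = 70.3
70.3 is ≥ 68 and < 78 → C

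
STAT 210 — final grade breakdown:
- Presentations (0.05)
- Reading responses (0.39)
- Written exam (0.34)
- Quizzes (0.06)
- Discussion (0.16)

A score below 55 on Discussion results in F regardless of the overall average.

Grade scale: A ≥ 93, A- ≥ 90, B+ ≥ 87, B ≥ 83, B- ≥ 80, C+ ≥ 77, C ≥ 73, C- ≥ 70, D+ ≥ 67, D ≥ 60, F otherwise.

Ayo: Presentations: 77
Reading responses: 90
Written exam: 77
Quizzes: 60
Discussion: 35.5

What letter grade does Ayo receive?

F

Discussion score 35.5 < 55: minimum not met.
Weighted total:
  Presentations 77 × 0.05 = 3.85
  Reading responses 90 × 0.39 = 35.1
  Written exam 77 × 0.34 = 26.18
  Quizzes 60 × 0.06 = 3.6
  Discussion 35.5 × 0.16 = 5.68
Sum = 74.41
Because the Discussion minimum was not met, the result is F.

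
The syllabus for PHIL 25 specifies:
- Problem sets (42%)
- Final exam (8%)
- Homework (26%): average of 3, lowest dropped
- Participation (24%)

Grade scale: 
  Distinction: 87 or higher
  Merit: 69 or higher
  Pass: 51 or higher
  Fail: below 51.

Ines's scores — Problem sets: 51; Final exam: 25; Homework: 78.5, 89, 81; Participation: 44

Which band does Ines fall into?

Homework: drop 78.5 → average of remaining 2 = 170/2 = 85
Weighted total:
  Problem sets 51 × 0.42 = 21.42
  Final exam 25 × 0.08 = 2
  Homework 85 × 0.26 = 22.1
  Participation 44 × 0.24 = 10.56
Sum = 56.08
56.08 is ≥ 51 and < 69 → Pass

Pass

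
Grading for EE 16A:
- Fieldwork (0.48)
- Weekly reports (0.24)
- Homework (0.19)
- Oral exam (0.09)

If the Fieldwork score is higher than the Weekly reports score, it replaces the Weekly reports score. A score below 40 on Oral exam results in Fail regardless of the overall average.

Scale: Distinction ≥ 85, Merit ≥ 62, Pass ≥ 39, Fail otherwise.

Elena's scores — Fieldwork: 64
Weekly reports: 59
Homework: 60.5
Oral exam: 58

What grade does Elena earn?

Fieldwork (64) > Weekly reports (59), so Weekly reports counts as 64.
Oral exam score 58 ≥ 40: minimum met.
Weighted total:
  Fieldwork 64 × 0.48 = 30.72
  Weekly reports 64 × 0.24 = 15.36
  Homework 60.5 × 0.19 = 11.495
  Oral exam 58 × 0.09 = 5.22
Sum = 62.795
62.795 is ≥ 62 and < 85 → Merit

Merit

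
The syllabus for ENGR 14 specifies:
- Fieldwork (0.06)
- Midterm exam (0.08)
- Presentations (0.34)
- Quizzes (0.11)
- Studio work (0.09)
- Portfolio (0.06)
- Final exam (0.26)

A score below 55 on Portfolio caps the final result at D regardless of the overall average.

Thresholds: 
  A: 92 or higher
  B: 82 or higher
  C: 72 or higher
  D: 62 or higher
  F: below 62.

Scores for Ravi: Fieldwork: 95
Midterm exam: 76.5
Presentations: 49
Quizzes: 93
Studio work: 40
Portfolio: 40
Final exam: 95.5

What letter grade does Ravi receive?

D

Portfolio score 40 < 55: minimum not met.
Weighted total:
  Fieldwork 95 × 0.06 = 5.7
  Midterm exam 76.5 × 0.08 = 6.12
  Presentations 49 × 0.34 = 16.66
  Quizzes 93 × 0.11 = 10.23
  Studio work 40 × 0.09 = 3.6
  Portfolio 40 × 0.06 = 2.4
  Final exam 95.5 × 0.26 = 24.83
Sum = 69.54
69.54 would be D; cap at D applies → D.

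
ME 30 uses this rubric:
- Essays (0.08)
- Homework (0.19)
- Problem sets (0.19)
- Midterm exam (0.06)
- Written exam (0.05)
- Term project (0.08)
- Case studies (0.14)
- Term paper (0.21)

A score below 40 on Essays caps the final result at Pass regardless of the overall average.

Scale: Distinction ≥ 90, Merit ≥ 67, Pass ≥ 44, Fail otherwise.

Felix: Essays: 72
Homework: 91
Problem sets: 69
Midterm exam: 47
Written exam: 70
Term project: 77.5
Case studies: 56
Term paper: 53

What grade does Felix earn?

Essays score 72 ≥ 40: minimum met.
Weighted total:
  Essays 72 × 0.08 = 5.76
  Homework 91 × 0.19 = 17.29
  Problem sets 69 × 0.19 = 13.11
  Midterm exam 47 × 0.06 = 2.82
  Written exam 70 × 0.05 = 3.5
  Term project 77.5 × 0.08 = 6.2
  Case studies 56 × 0.14 = 7.84
  Term paper 53 × 0.21 = 11.13
Sum = 67.65
67.65 is ≥ 67 and < 90 → Merit

Merit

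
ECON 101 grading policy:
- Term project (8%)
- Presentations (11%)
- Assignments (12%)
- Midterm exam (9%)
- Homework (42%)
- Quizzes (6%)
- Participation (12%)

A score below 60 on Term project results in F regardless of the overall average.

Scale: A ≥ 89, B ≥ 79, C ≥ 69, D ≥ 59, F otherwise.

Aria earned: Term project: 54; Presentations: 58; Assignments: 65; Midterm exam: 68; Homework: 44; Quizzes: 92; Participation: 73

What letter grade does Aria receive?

Term project score 54 < 60: minimum not met.
Weighted total:
  Term project 54 × 0.08 = 4.32
  Presentations 58 × 0.11 = 6.38
  Assignments 65 × 0.12 = 7.8
  Midterm exam 68 × 0.09 = 6.12
  Homework 44 × 0.42 = 18.48
  Quizzes 92 × 0.06 = 5.52
  Participation 73 × 0.12 = 8.76
Sum = 57.38
Because the Term project minimum was not met, the result is F.

F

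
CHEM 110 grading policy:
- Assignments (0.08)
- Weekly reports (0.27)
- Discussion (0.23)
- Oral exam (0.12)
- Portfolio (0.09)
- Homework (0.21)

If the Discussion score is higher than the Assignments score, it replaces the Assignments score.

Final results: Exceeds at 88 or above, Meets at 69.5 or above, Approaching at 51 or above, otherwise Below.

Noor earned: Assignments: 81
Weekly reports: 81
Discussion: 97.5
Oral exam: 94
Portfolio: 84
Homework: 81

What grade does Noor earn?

Meets

Discussion (97.5) > Assignments (81), so Assignments counts as 97.5.
Weighted total:
  Assignments 97.5 × 0.08 = 7.8
  Weekly reports 81 × 0.27 = 21.87
  Discussion 97.5 × 0.23 = 22.425
  Oral exam 94 × 0.12 = 11.28
  Portfolio 84 × 0.09 = 7.56
  Homework 81 × 0.21 = 17.01
Sum = 87.945
87.945 is ≥ 69.5 and < 88 → Meets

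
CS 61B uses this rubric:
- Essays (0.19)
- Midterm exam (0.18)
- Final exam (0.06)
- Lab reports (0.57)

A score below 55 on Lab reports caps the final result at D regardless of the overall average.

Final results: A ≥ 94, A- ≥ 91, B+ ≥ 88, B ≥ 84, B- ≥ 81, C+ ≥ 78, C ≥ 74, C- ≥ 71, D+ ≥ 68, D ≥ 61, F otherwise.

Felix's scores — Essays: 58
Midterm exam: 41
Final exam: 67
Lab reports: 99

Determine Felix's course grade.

C+

Lab reports score 99 ≥ 55: minimum met.
Weighted total:
  Essays 58 × 0.19 = 11.02
  Midterm exam 41 × 0.18 = 7.38
  Final exam 67 × 0.06 = 4.02
  Lab reports 99 × 0.57 = 56.43
Sum = 78.85
78.85 is ≥ 78 and < 81 → C+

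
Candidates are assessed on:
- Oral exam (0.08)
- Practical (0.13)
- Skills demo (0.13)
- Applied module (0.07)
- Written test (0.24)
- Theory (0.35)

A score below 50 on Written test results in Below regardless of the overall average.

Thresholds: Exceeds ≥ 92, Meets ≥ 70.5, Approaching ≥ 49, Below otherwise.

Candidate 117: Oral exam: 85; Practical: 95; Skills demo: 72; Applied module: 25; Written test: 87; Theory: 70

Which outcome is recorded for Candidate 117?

Written test score 87 ≥ 50: minimum met.
Weighted total:
  Oral exam 85 × 0.08 = 6.8
  Practical 95 × 0.13 = 12.35
  Skills demo 72 × 0.13 = 9.36
  Applied module 25 × 0.07 = 1.75
  Written test 87 × 0.24 = 20.88
  Theory 70 × 0.35 = 24.5
Sum = 75.64
75.64 is ≥ 70.5 and < 92 → Meets

Meets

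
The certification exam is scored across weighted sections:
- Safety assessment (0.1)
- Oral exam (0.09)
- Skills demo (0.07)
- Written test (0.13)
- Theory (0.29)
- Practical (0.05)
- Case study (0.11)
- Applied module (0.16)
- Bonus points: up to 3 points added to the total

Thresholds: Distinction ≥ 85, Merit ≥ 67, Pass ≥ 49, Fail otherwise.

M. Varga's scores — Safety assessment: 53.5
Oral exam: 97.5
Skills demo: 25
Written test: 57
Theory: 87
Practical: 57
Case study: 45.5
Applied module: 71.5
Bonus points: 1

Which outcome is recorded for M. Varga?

Weighted total:
  Safety assessment 53.5 × 0.1 = 5.35
  Oral exam 97.5 × 0.09 = 8.775
  Skills demo 25 × 0.07 = 1.75
  Written test 57 × 0.13 = 7.41
  Theory 87 × 0.29 = 25.23
  Practical 57 × 0.05 = 2.85
  Case study 45.5 × 0.11 = 5.005
  Applied module 71.5 × 0.16 = 11.44
Sum = 67.81
Bonus points: 67.81 + 1 = 68.81
68.81 is ≥ 67 and < 85 → Merit

Merit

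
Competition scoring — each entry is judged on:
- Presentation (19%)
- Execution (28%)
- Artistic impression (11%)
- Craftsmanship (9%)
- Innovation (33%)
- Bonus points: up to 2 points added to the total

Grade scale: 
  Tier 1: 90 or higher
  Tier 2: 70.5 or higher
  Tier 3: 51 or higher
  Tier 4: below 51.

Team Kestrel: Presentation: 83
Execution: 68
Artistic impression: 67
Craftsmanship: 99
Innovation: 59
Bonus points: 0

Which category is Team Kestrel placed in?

Tier 2

Weighted total:
  Presentation 83 × 0.19 = 15.77
  Execution 68 × 0.28 = 19.04
  Artistic impression 67 × 0.11 = 7.37
  Craftsmanship 99 × 0.09 = 8.91
  Innovation 59 × 0.33 = 19.47
Sum = 70.56
Bonus points: 70.56 + 0 = 70.56
70.56 is ≥ 70.5 and < 90 → Tier 2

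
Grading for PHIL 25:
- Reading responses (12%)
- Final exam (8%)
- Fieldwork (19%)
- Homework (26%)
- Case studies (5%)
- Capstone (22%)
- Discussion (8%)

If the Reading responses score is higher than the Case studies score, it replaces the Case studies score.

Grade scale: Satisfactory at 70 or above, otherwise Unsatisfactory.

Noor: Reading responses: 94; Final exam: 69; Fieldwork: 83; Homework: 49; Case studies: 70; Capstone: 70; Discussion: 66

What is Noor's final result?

Satisfactory

Reading responses (94) > Case studies (70), so Case studies counts as 94.
Weighted total:
  Reading responses 94 × 0.12 = 11.28
  Final exam 69 × 0.08 = 5.52
  Fieldwork 83 × 0.19 = 15.77
  Homework 49 × 0.26 = 12.74
  Case studies 94 × 0.05 = 4.7
  Capstone 70 × 0.22 = 15.4
  Discussion 66 × 0.08 = 5.28
Sum = 70.69
70.69 ≥ 70 → Satisfactory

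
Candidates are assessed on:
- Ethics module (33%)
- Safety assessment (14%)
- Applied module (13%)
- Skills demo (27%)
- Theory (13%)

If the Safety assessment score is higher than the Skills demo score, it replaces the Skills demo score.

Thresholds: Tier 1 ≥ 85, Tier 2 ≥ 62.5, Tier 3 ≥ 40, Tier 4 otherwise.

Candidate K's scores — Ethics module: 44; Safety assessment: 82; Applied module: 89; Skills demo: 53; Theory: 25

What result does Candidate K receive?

Safety assessment (82) > Skills demo (53), so Skills demo counts as 82.
Weighted total:
  Ethics module 44 × 0.33 = 14.52
  Safety assessment 82 × 0.14 = 11.48
  Applied module 89 × 0.13 = 11.57
  Skills demo 82 × 0.27 = 22.14
  Theory 25 × 0.13 = 3.25
Sum = 62.96
62.96 is ≥ 62.5 and < 85 → Tier 2

Tier 2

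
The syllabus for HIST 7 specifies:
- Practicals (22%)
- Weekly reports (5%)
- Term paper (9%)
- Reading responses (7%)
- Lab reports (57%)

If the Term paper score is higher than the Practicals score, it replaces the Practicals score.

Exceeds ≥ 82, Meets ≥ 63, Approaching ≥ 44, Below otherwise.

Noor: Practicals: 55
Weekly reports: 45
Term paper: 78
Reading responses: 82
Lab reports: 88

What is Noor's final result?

Term paper (78) > Practicals (55), so Practicals counts as 78.
Weighted total:
  Practicals 78 × 0.22 = 17.16
  Weekly reports 45 × 0.05 = 2.25
  Term paper 78 × 0.09 = 7.02
  Reading responses 82 × 0.07 = 5.74
  Lab reports 88 × 0.57 = 50.16
Sum = 82.33
82.33 ≥ 82 → Exceeds

Exceeds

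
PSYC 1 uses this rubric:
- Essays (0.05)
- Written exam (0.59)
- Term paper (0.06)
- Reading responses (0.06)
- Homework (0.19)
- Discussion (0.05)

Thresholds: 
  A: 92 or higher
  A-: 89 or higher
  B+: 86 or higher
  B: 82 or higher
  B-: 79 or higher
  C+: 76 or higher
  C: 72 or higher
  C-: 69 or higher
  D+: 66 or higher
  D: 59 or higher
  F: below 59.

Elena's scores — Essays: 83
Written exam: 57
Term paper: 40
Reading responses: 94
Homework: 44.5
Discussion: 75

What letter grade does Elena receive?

Weighted total:
  Essays 83 × 0.05 = 4.15
  Written exam 57 × 0.59 = 33.63
  Term paper 40 × 0.06 = 2.4
  Reading responses 94 × 0.06 = 5.64
  Homework 44.5 × 0.19 = 8.455
  Discussion 75 × 0.05 = 3.75
Sum = 58.025
58.025 < 59 → F

F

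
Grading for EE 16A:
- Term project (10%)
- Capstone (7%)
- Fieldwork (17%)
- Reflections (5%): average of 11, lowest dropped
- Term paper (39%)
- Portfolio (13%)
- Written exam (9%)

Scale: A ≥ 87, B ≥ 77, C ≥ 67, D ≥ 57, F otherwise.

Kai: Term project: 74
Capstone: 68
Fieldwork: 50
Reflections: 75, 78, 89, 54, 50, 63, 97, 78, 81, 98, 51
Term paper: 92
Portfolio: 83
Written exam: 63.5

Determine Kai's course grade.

C

Reflections: drop 50 → average of remaining 10 = 764/10 = 76.4
Weighted total:
  Term project 74 × 0.1 = 7.4
  Capstone 68 × 0.07 = 4.76
  Fieldwork 50 × 0.17 = 8.5
  Reflections 76.4 × 0.05 = 3.82
  Term paper 92 × 0.39 = 35.88
  Portfolio 83 × 0.13 = 10.79
  Written exam 63.5 × 0.09 = 5.715
Sum = 76.865
76.865 is ≥ 67 and < 77 → C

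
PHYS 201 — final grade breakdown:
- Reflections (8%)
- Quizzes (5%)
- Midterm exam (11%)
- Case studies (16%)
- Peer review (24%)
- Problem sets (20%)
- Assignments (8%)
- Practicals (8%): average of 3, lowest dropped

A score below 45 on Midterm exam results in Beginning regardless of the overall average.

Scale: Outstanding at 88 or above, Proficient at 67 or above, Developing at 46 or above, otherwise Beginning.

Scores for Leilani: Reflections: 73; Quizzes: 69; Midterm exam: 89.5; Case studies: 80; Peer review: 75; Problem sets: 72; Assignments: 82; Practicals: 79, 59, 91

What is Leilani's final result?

Proficient

Practicals: drop 59 → average of remaining 2 = 170/2 = 85
Midterm exam score 89.5 ≥ 45: minimum met.
Weighted total:
  Reflections 73 × 0.08 = 5.84
  Quizzes 69 × 0.05 = 3.45
  Midterm exam 89.5 × 0.11 = 9.845
  Case studies 80 × 0.16 = 12.8
  Peer review 75 × 0.24 = 18
  Problem sets 72 × 0.2 = 14.4
  Assignments 82 × 0.08 = 6.56
  Practicals 85 × 0.08 = 6.8
Sum = 77.695
77.695 is ≥ 67 and < 88 → Proficient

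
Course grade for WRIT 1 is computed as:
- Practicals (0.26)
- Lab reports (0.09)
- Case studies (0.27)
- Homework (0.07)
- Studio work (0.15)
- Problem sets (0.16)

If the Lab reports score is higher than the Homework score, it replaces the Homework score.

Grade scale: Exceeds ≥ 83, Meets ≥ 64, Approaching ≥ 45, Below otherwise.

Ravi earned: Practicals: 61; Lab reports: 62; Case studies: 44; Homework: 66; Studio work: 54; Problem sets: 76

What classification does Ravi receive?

Lab reports (62) ≤ Homework (66), so Homework stays at 66.
Weighted total:
  Practicals 61 × 0.26 = 15.86
  Lab reports 62 × 0.09 = 5.58
  Case studies 44 × 0.27 = 11.88
  Homework 66 × 0.07 = 4.62
  Studio work 54 × 0.15 = 8.1
  Problem sets 76 × 0.16 = 12.16
Sum = 58.2
58.2 is ≥ 45 and < 64 → Approaching

Approaching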